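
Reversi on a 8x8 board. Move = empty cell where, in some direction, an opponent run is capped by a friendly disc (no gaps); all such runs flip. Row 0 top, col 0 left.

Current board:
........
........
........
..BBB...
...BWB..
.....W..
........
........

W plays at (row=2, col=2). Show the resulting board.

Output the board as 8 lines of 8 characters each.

Place W at (2,2); scan 8 dirs for brackets.
Dir NW: first cell '.' (not opp) -> no flip
Dir N: first cell '.' (not opp) -> no flip
Dir NE: first cell '.' (not opp) -> no flip
Dir W: first cell '.' (not opp) -> no flip
Dir E: first cell '.' (not opp) -> no flip
Dir SW: first cell '.' (not opp) -> no flip
Dir S: opp run (3,2), next='.' -> no flip
Dir SE: opp run (3,3) capped by W -> flip
All flips: (3,3)

Answer: ........
........
..W.....
..BWB...
...BWB..
.....W..
........
........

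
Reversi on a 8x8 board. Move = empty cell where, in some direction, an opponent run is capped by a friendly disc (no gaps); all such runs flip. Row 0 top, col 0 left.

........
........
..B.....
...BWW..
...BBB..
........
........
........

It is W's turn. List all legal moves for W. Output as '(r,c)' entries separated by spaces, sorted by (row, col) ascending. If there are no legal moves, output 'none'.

Answer: (3,2) (5,2) (5,3) (5,4) (5,5) (5,6)

Derivation:
(1,1): no bracket -> illegal
(1,2): no bracket -> illegal
(1,3): no bracket -> illegal
(2,1): no bracket -> illegal
(2,3): no bracket -> illegal
(2,4): no bracket -> illegal
(3,1): no bracket -> illegal
(3,2): flips 1 -> legal
(3,6): no bracket -> illegal
(4,2): no bracket -> illegal
(4,6): no bracket -> illegal
(5,2): flips 1 -> legal
(5,3): flips 1 -> legal
(5,4): flips 1 -> legal
(5,5): flips 1 -> legal
(5,6): flips 1 -> legal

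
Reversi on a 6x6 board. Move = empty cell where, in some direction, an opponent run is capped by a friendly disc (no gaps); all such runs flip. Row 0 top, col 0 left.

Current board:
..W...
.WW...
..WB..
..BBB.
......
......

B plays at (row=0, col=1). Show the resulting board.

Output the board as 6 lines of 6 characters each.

Place B at (0,1); scan 8 dirs for brackets.
Dir NW: edge -> no flip
Dir N: edge -> no flip
Dir NE: edge -> no flip
Dir W: first cell '.' (not opp) -> no flip
Dir E: opp run (0,2), next='.' -> no flip
Dir SW: first cell '.' (not opp) -> no flip
Dir S: opp run (1,1), next='.' -> no flip
Dir SE: opp run (1,2) capped by B -> flip
All flips: (1,2)

Answer: .BW...
.WB...
..WB..
..BBB.
......
......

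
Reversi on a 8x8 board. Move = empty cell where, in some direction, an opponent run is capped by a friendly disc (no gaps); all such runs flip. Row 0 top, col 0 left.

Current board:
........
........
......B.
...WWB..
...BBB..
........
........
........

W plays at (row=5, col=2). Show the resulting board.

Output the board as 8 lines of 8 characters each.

Answer: ........
........
......B.
...WWB..
...WBB..
..W.....
........
........

Derivation:
Place W at (5,2); scan 8 dirs for brackets.
Dir NW: first cell '.' (not opp) -> no flip
Dir N: first cell '.' (not opp) -> no flip
Dir NE: opp run (4,3) capped by W -> flip
Dir W: first cell '.' (not opp) -> no flip
Dir E: first cell '.' (not opp) -> no flip
Dir SW: first cell '.' (not opp) -> no flip
Dir S: first cell '.' (not opp) -> no flip
Dir SE: first cell '.' (not opp) -> no flip
All flips: (4,3)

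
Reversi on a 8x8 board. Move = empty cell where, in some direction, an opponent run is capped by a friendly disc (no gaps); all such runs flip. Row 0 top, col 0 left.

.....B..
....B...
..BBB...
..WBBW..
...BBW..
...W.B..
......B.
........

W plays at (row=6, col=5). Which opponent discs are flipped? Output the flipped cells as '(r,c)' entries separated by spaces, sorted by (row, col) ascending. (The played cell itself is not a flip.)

Dir NW: first cell '.' (not opp) -> no flip
Dir N: opp run (5,5) capped by W -> flip
Dir NE: first cell '.' (not opp) -> no flip
Dir W: first cell '.' (not opp) -> no flip
Dir E: opp run (6,6), next='.' -> no flip
Dir SW: first cell '.' (not opp) -> no flip
Dir S: first cell '.' (not opp) -> no flip
Dir SE: first cell '.' (not opp) -> no flip

Answer: (5,5)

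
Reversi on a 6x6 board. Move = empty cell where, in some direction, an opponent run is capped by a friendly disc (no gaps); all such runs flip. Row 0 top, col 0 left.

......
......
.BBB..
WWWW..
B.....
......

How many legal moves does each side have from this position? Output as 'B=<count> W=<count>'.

Answer: B=5 W=6

Derivation:
-- B to move --
(2,0): flips 1 -> legal
(2,4): no bracket -> illegal
(3,4): no bracket -> illegal
(4,1): flips 2 -> legal
(4,2): flips 1 -> legal
(4,3): flips 2 -> legal
(4,4): flips 1 -> legal
B mobility = 5
-- W to move --
(1,0): flips 1 -> legal
(1,1): flips 2 -> legal
(1,2): flips 2 -> legal
(1,3): flips 2 -> legal
(1,4): flips 1 -> legal
(2,0): no bracket -> illegal
(2,4): no bracket -> illegal
(3,4): no bracket -> illegal
(4,1): no bracket -> illegal
(5,0): flips 1 -> legal
(5,1): no bracket -> illegal
W mobility = 6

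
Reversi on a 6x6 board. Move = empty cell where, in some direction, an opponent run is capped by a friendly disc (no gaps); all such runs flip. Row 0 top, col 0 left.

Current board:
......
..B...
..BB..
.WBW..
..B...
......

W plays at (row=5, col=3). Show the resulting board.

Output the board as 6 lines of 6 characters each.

Answer: ......
..B...
..BB..
.WBW..
..W...
...W..

Derivation:
Place W at (5,3); scan 8 dirs for brackets.
Dir NW: opp run (4,2) capped by W -> flip
Dir N: first cell '.' (not opp) -> no flip
Dir NE: first cell '.' (not opp) -> no flip
Dir W: first cell '.' (not opp) -> no flip
Dir E: first cell '.' (not opp) -> no flip
Dir SW: edge -> no flip
Dir S: edge -> no flip
Dir SE: edge -> no flip
All flips: (4,2)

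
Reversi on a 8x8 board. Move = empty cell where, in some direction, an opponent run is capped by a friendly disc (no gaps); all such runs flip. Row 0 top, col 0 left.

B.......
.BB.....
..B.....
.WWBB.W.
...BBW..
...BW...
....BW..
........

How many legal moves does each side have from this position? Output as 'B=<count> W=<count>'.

Answer: B=9 W=9

Derivation:
-- B to move --
(2,0): no bracket -> illegal
(2,1): flips 1 -> legal
(2,3): no bracket -> illegal
(2,5): no bracket -> illegal
(2,6): no bracket -> illegal
(2,7): no bracket -> illegal
(3,0): flips 2 -> legal
(3,5): no bracket -> illegal
(3,7): no bracket -> illegal
(4,0): flips 1 -> legal
(4,1): no bracket -> illegal
(4,2): flips 1 -> legal
(4,6): flips 1 -> legal
(4,7): no bracket -> illegal
(5,5): flips 1 -> legal
(5,6): flips 1 -> legal
(6,3): no bracket -> illegal
(6,6): flips 1 -> legal
(7,4): no bracket -> illegal
(7,5): no bracket -> illegal
(7,6): flips 2 -> legal
B mobility = 9
-- W to move --
(0,1): no bracket -> illegal
(0,2): flips 2 -> legal
(0,3): no bracket -> illegal
(1,0): no bracket -> illegal
(1,3): flips 1 -> legal
(2,0): no bracket -> illegal
(2,1): no bracket -> illegal
(2,3): flips 1 -> legal
(2,4): flips 2 -> legal
(2,5): no bracket -> illegal
(3,5): flips 2 -> legal
(4,2): flips 2 -> legal
(5,2): flips 1 -> legal
(5,5): no bracket -> illegal
(6,2): no bracket -> illegal
(6,3): flips 1 -> legal
(7,3): no bracket -> illegal
(7,4): flips 1 -> legal
(7,5): no bracket -> illegal
W mobility = 9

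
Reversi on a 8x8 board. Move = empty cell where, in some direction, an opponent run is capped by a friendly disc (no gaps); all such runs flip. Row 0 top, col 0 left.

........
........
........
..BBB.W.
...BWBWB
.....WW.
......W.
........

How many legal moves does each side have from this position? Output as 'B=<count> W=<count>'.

Answer: B=6 W=6

Derivation:
-- B to move --
(2,5): flips 1 -> legal
(2,6): no bracket -> illegal
(2,7): flips 1 -> legal
(3,5): no bracket -> illegal
(3,7): no bracket -> illegal
(5,3): no bracket -> illegal
(5,4): flips 1 -> legal
(5,7): no bracket -> illegal
(6,4): no bracket -> illegal
(6,5): flips 2 -> legal
(6,7): flips 1 -> legal
(7,5): no bracket -> illegal
(7,6): no bracket -> illegal
(7,7): flips 3 -> legal
B mobility = 6
-- W to move --
(2,1): no bracket -> illegal
(2,2): flips 1 -> legal
(2,3): flips 2 -> legal
(2,4): flips 1 -> legal
(2,5): no bracket -> illegal
(3,1): no bracket -> illegal
(3,5): flips 1 -> legal
(3,7): no bracket -> illegal
(4,1): no bracket -> illegal
(4,2): flips 1 -> legal
(5,2): no bracket -> illegal
(5,3): no bracket -> illegal
(5,4): flips 1 -> legal
(5,7): no bracket -> illegal
W mobility = 6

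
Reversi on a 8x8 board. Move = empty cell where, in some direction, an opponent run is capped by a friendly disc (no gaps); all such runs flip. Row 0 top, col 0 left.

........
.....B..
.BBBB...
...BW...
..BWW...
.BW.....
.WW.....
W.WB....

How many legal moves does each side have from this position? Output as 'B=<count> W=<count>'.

-- B to move --
(2,5): no bracket -> illegal
(3,2): no bracket -> illegal
(3,5): flips 1 -> legal
(4,1): no bracket -> illegal
(4,5): flips 3 -> legal
(5,0): no bracket -> illegal
(5,3): flips 2 -> legal
(5,4): flips 2 -> legal
(5,5): flips 1 -> legal
(6,0): no bracket -> illegal
(6,3): no bracket -> illegal
(7,1): flips 2 -> legal
B mobility = 6
-- W to move --
(0,4): no bracket -> illegal
(0,5): no bracket -> illegal
(0,6): no bracket -> illegal
(1,0): no bracket -> illegal
(1,1): flips 2 -> legal
(1,2): flips 1 -> legal
(1,3): flips 2 -> legal
(1,4): flips 1 -> legal
(1,6): no bracket -> illegal
(2,0): no bracket -> illegal
(2,5): no bracket -> illegal
(2,6): no bracket -> illegal
(3,0): no bracket -> illegal
(3,1): no bracket -> illegal
(3,2): flips 2 -> legal
(3,5): no bracket -> illegal
(4,0): flips 1 -> legal
(4,1): flips 2 -> legal
(5,0): flips 1 -> legal
(5,3): no bracket -> illegal
(6,0): no bracket -> illegal
(6,3): no bracket -> illegal
(6,4): no bracket -> illegal
(7,4): flips 1 -> legal
W mobility = 9

Answer: B=6 W=9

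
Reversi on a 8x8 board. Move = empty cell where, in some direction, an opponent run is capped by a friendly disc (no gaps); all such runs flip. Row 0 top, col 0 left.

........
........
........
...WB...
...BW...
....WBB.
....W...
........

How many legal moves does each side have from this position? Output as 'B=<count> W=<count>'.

-- B to move --
(2,2): flips 2 -> legal
(2,3): flips 1 -> legal
(2,4): no bracket -> illegal
(3,2): flips 1 -> legal
(3,5): no bracket -> illegal
(4,2): no bracket -> illegal
(4,5): flips 1 -> legal
(5,3): flips 1 -> legal
(6,3): no bracket -> illegal
(6,5): flips 1 -> legal
(7,3): flips 1 -> legal
(7,4): flips 3 -> legal
(7,5): no bracket -> illegal
B mobility = 8
-- W to move --
(2,3): no bracket -> illegal
(2,4): flips 1 -> legal
(2,5): no bracket -> illegal
(3,2): flips 1 -> legal
(3,5): flips 1 -> legal
(4,2): flips 1 -> legal
(4,5): no bracket -> illegal
(4,6): flips 1 -> legal
(4,7): no bracket -> illegal
(5,2): no bracket -> illegal
(5,3): flips 1 -> legal
(5,7): flips 2 -> legal
(6,5): no bracket -> illegal
(6,6): flips 1 -> legal
(6,7): no bracket -> illegal
W mobility = 8

Answer: B=8 W=8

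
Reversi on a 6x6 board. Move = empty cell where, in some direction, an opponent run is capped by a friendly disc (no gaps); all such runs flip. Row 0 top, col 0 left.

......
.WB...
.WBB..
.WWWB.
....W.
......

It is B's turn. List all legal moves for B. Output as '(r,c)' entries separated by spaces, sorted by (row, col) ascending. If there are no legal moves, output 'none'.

Answer: (0,0) (1,0) (2,0) (3,0) (4,0) (4,1) (4,2) (4,3) (5,4) (5,5)

Derivation:
(0,0): flips 1 -> legal
(0,1): no bracket -> illegal
(0,2): no bracket -> illegal
(1,0): flips 1 -> legal
(2,0): flips 1 -> legal
(2,4): no bracket -> illegal
(3,0): flips 4 -> legal
(3,5): no bracket -> illegal
(4,0): flips 1 -> legal
(4,1): flips 1 -> legal
(4,2): flips 1 -> legal
(4,3): flips 1 -> legal
(4,5): no bracket -> illegal
(5,3): no bracket -> illegal
(5,4): flips 1 -> legal
(5,5): flips 2 -> legal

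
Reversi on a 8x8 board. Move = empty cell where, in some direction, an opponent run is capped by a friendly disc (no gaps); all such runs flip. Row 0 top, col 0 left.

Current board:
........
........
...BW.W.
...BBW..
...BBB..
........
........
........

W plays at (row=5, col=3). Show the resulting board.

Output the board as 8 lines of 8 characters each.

Answer: ........
........
...BW.W.
...BBW..
...BWB..
...W....
........
........

Derivation:
Place W at (5,3); scan 8 dirs for brackets.
Dir NW: first cell '.' (not opp) -> no flip
Dir N: opp run (4,3) (3,3) (2,3), next='.' -> no flip
Dir NE: opp run (4,4) capped by W -> flip
Dir W: first cell '.' (not opp) -> no flip
Dir E: first cell '.' (not opp) -> no flip
Dir SW: first cell '.' (not opp) -> no flip
Dir S: first cell '.' (not opp) -> no flip
Dir SE: first cell '.' (not opp) -> no flip
All flips: (4,4)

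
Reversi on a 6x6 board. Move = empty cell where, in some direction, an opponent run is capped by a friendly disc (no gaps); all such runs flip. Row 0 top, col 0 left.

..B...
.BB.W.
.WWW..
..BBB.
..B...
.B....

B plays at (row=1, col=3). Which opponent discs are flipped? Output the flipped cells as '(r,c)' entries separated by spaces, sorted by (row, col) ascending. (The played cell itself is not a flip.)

Answer: (2,3)

Derivation:
Dir NW: first cell 'B' (not opp) -> no flip
Dir N: first cell '.' (not opp) -> no flip
Dir NE: first cell '.' (not opp) -> no flip
Dir W: first cell 'B' (not opp) -> no flip
Dir E: opp run (1,4), next='.' -> no flip
Dir SW: opp run (2,2), next='.' -> no flip
Dir S: opp run (2,3) capped by B -> flip
Dir SE: first cell '.' (not opp) -> no flip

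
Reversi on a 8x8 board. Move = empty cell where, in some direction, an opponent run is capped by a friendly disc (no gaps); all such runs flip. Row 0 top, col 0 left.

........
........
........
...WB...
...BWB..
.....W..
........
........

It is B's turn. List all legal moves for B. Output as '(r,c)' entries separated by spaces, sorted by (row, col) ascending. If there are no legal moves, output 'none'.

Answer: (2,3) (3,2) (5,4) (6,5)

Derivation:
(2,2): no bracket -> illegal
(2,3): flips 1 -> legal
(2,4): no bracket -> illegal
(3,2): flips 1 -> legal
(3,5): no bracket -> illegal
(4,2): no bracket -> illegal
(4,6): no bracket -> illegal
(5,3): no bracket -> illegal
(5,4): flips 1 -> legal
(5,6): no bracket -> illegal
(6,4): no bracket -> illegal
(6,5): flips 1 -> legal
(6,6): no bracket -> illegal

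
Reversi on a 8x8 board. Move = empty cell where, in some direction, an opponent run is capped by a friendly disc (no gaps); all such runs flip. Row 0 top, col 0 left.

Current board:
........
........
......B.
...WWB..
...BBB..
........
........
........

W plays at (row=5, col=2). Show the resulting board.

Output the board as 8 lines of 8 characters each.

Answer: ........
........
......B.
...WWB..
...WBB..
..W.....
........
........

Derivation:
Place W at (5,2); scan 8 dirs for brackets.
Dir NW: first cell '.' (not opp) -> no flip
Dir N: first cell '.' (not opp) -> no flip
Dir NE: opp run (4,3) capped by W -> flip
Dir W: first cell '.' (not opp) -> no flip
Dir E: first cell '.' (not opp) -> no flip
Dir SW: first cell '.' (not opp) -> no flip
Dir S: first cell '.' (not opp) -> no flip
Dir SE: first cell '.' (not opp) -> no flip
All flips: (4,3)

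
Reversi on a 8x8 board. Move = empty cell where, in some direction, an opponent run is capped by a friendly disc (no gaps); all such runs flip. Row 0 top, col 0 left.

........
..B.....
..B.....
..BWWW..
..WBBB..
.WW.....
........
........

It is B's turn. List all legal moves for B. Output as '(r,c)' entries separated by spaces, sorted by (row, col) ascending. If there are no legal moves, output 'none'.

(2,3): flips 2 -> legal
(2,4): flips 1 -> legal
(2,5): flips 2 -> legal
(2,6): flips 1 -> legal
(3,1): no bracket -> illegal
(3,6): flips 3 -> legal
(4,0): no bracket -> illegal
(4,1): flips 1 -> legal
(4,6): no bracket -> illegal
(5,0): no bracket -> illegal
(5,3): no bracket -> illegal
(6,0): no bracket -> illegal
(6,1): flips 1 -> legal
(6,2): flips 2 -> legal
(6,3): no bracket -> illegal

Answer: (2,3) (2,4) (2,5) (2,6) (3,6) (4,1) (6,1) (6,2)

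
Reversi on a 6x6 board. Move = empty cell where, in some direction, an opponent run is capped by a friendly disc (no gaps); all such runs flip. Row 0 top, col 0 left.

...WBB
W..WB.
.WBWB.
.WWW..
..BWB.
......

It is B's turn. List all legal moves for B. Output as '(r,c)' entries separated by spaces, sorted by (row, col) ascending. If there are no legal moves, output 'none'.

(0,0): no bracket -> illegal
(0,1): no bracket -> illegal
(0,2): flips 2 -> legal
(1,1): no bracket -> illegal
(1,2): flips 1 -> legal
(2,0): flips 2 -> legal
(3,0): no bracket -> illegal
(3,4): no bracket -> illegal
(4,0): flips 1 -> legal
(4,1): flips 2 -> legal
(5,2): no bracket -> illegal
(5,3): no bracket -> illegal
(5,4): no bracket -> illegal

Answer: (0,2) (1,2) (2,0) (4,0) (4,1)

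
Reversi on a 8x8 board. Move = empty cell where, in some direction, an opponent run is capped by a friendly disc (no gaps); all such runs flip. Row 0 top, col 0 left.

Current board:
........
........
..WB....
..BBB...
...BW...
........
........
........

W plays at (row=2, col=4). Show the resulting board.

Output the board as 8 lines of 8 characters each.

Place W at (2,4); scan 8 dirs for brackets.
Dir NW: first cell '.' (not opp) -> no flip
Dir N: first cell '.' (not opp) -> no flip
Dir NE: first cell '.' (not opp) -> no flip
Dir W: opp run (2,3) capped by W -> flip
Dir E: first cell '.' (not opp) -> no flip
Dir SW: opp run (3,3), next='.' -> no flip
Dir S: opp run (3,4) capped by W -> flip
Dir SE: first cell '.' (not opp) -> no flip
All flips: (2,3) (3,4)

Answer: ........
........
..WWW...
..BBW...
...BW...
........
........
........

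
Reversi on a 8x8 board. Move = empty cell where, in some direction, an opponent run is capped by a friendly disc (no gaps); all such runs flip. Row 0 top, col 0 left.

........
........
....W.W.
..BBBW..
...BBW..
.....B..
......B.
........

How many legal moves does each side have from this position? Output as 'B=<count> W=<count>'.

-- B to move --
(1,3): no bracket -> illegal
(1,4): flips 1 -> legal
(1,5): flips 1 -> legal
(1,6): no bracket -> illegal
(1,7): flips 2 -> legal
(2,3): no bracket -> illegal
(2,5): flips 2 -> legal
(2,7): no bracket -> illegal
(3,6): flips 1 -> legal
(3,7): no bracket -> illegal
(4,6): flips 1 -> legal
(5,4): no bracket -> illegal
(5,6): flips 1 -> legal
B mobility = 7
-- W to move --
(2,1): no bracket -> illegal
(2,2): no bracket -> illegal
(2,3): flips 1 -> legal
(2,5): no bracket -> illegal
(3,1): flips 3 -> legal
(4,1): no bracket -> illegal
(4,2): flips 3 -> legal
(4,6): no bracket -> illegal
(5,2): no bracket -> illegal
(5,3): flips 1 -> legal
(5,4): flips 2 -> legal
(5,6): no bracket -> illegal
(5,7): no bracket -> illegal
(6,4): no bracket -> illegal
(6,5): flips 1 -> legal
(6,7): no bracket -> illegal
(7,5): no bracket -> illegal
(7,6): no bracket -> illegal
(7,7): no bracket -> illegal
W mobility = 6

Answer: B=7 W=6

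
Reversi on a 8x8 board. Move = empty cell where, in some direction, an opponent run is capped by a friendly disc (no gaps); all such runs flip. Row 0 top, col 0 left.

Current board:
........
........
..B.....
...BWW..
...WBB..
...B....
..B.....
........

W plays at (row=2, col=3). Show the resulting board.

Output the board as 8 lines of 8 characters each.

Answer: ........
........
..BW....
...WWW..
...WBB..
...B....
..B.....
........

Derivation:
Place W at (2,3); scan 8 dirs for brackets.
Dir NW: first cell '.' (not opp) -> no flip
Dir N: first cell '.' (not opp) -> no flip
Dir NE: first cell '.' (not opp) -> no flip
Dir W: opp run (2,2), next='.' -> no flip
Dir E: first cell '.' (not opp) -> no flip
Dir SW: first cell '.' (not opp) -> no flip
Dir S: opp run (3,3) capped by W -> flip
Dir SE: first cell 'W' (not opp) -> no flip
All flips: (3,3)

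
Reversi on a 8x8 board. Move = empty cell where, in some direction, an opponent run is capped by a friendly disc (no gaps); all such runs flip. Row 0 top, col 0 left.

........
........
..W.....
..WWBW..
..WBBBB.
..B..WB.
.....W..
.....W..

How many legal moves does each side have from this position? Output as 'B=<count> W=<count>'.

-- B to move --
(1,1): flips 2 -> legal
(1,2): flips 3 -> legal
(1,3): no bracket -> illegal
(2,1): flips 1 -> legal
(2,3): flips 1 -> legal
(2,4): flips 1 -> legal
(2,5): flips 1 -> legal
(2,6): flips 1 -> legal
(3,1): flips 2 -> legal
(3,6): flips 1 -> legal
(4,1): flips 1 -> legal
(5,1): no bracket -> illegal
(5,3): no bracket -> illegal
(5,4): flips 1 -> legal
(6,4): flips 1 -> legal
(6,6): flips 1 -> legal
(7,4): flips 1 -> legal
(7,6): no bracket -> illegal
B mobility = 14
-- W to move --
(2,3): no bracket -> illegal
(2,4): no bracket -> illegal
(2,5): no bracket -> illegal
(3,6): no bracket -> illegal
(3,7): flips 1 -> legal
(4,1): no bracket -> illegal
(4,7): flips 5 -> legal
(5,1): no bracket -> illegal
(5,3): flips 2 -> legal
(5,4): flips 1 -> legal
(5,7): flips 2 -> legal
(6,1): no bracket -> illegal
(6,2): flips 1 -> legal
(6,3): no bracket -> illegal
(6,6): no bracket -> illegal
(6,7): no bracket -> illegal
W mobility = 6

Answer: B=14 W=6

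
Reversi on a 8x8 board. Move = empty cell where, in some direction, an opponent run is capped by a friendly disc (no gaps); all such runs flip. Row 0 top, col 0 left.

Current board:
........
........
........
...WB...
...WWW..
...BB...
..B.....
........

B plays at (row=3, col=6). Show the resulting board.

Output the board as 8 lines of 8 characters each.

Place B at (3,6); scan 8 dirs for brackets.
Dir NW: first cell '.' (not opp) -> no flip
Dir N: first cell '.' (not opp) -> no flip
Dir NE: first cell '.' (not opp) -> no flip
Dir W: first cell '.' (not opp) -> no flip
Dir E: first cell '.' (not opp) -> no flip
Dir SW: opp run (4,5) capped by B -> flip
Dir S: first cell '.' (not opp) -> no flip
Dir SE: first cell '.' (not opp) -> no flip
All flips: (4,5)

Answer: ........
........
........
...WB.B.
...WWB..
...BB...
..B.....
........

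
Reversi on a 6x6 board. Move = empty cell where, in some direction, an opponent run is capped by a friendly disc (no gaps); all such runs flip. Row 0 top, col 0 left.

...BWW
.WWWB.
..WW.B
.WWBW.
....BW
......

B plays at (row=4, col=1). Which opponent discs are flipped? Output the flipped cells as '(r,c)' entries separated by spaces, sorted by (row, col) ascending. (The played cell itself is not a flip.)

Dir NW: first cell '.' (not opp) -> no flip
Dir N: opp run (3,1), next='.' -> no flip
Dir NE: opp run (3,2) (2,3) capped by B -> flip
Dir W: first cell '.' (not opp) -> no flip
Dir E: first cell '.' (not opp) -> no flip
Dir SW: first cell '.' (not opp) -> no flip
Dir S: first cell '.' (not opp) -> no flip
Dir SE: first cell '.' (not opp) -> no flip

Answer: (2,3) (3,2)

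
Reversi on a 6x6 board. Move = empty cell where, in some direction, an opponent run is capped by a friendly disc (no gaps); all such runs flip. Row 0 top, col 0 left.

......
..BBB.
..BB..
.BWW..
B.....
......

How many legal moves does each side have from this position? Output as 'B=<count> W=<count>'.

Answer: B=5 W=5

Derivation:
-- B to move --
(2,1): no bracket -> illegal
(2,4): no bracket -> illegal
(3,4): flips 2 -> legal
(4,1): flips 1 -> legal
(4,2): flips 1 -> legal
(4,3): flips 1 -> legal
(4,4): flips 1 -> legal
B mobility = 5
-- W to move --
(0,1): no bracket -> illegal
(0,2): flips 2 -> legal
(0,3): flips 2 -> legal
(0,4): no bracket -> illegal
(0,5): flips 2 -> legal
(1,1): flips 1 -> legal
(1,5): no bracket -> illegal
(2,0): no bracket -> illegal
(2,1): no bracket -> illegal
(2,4): no bracket -> illegal
(2,5): no bracket -> illegal
(3,0): flips 1 -> legal
(3,4): no bracket -> illegal
(4,1): no bracket -> illegal
(4,2): no bracket -> illegal
(5,0): no bracket -> illegal
(5,1): no bracket -> illegal
W mobility = 5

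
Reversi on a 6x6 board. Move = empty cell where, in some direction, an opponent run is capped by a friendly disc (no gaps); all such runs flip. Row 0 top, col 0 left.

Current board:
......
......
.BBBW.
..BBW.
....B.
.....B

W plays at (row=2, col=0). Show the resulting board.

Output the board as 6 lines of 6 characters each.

Place W at (2,0); scan 8 dirs for brackets.
Dir NW: edge -> no flip
Dir N: first cell '.' (not opp) -> no flip
Dir NE: first cell '.' (not opp) -> no flip
Dir W: edge -> no flip
Dir E: opp run (2,1) (2,2) (2,3) capped by W -> flip
Dir SW: edge -> no flip
Dir S: first cell '.' (not opp) -> no flip
Dir SE: first cell '.' (not opp) -> no flip
All flips: (2,1) (2,2) (2,3)

Answer: ......
......
WWWWW.
..BBW.
....B.
.....B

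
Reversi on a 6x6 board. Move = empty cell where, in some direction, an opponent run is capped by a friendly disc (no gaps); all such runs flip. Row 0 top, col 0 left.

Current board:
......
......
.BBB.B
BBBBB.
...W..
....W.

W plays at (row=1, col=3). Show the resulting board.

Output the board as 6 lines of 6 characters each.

Answer: ......
...W..
.BBW.B
BBBWB.
...W..
....W.

Derivation:
Place W at (1,3); scan 8 dirs for brackets.
Dir NW: first cell '.' (not opp) -> no flip
Dir N: first cell '.' (not opp) -> no flip
Dir NE: first cell '.' (not opp) -> no flip
Dir W: first cell '.' (not opp) -> no flip
Dir E: first cell '.' (not opp) -> no flip
Dir SW: opp run (2,2) (3,1), next='.' -> no flip
Dir S: opp run (2,3) (3,3) capped by W -> flip
Dir SE: first cell '.' (not opp) -> no flip
All flips: (2,3) (3,3)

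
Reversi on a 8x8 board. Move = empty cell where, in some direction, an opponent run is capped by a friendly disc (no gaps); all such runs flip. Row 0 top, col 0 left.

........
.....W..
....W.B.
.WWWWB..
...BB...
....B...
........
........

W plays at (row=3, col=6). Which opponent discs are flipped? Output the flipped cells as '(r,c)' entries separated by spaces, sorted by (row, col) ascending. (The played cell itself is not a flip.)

Answer: (3,5)

Derivation:
Dir NW: first cell '.' (not opp) -> no flip
Dir N: opp run (2,6), next='.' -> no flip
Dir NE: first cell '.' (not opp) -> no flip
Dir W: opp run (3,5) capped by W -> flip
Dir E: first cell '.' (not opp) -> no flip
Dir SW: first cell '.' (not opp) -> no flip
Dir S: first cell '.' (not opp) -> no flip
Dir SE: first cell '.' (not opp) -> no flip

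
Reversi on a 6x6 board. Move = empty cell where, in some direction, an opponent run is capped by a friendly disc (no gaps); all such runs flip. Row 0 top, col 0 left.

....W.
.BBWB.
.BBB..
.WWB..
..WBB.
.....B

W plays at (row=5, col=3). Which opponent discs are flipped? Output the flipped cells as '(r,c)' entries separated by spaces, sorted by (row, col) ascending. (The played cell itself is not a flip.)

Dir NW: first cell 'W' (not opp) -> no flip
Dir N: opp run (4,3) (3,3) (2,3) capped by W -> flip
Dir NE: opp run (4,4), next='.' -> no flip
Dir W: first cell '.' (not opp) -> no flip
Dir E: first cell '.' (not opp) -> no flip
Dir SW: edge -> no flip
Dir S: edge -> no flip
Dir SE: edge -> no flip

Answer: (2,3) (3,3) (4,3)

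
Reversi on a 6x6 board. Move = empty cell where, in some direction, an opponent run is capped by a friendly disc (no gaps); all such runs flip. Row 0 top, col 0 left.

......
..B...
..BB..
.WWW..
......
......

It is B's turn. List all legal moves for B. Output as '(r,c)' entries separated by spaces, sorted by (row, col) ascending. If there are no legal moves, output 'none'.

Answer: (4,0) (4,1) (4,2) (4,3) (4,4)

Derivation:
(2,0): no bracket -> illegal
(2,1): no bracket -> illegal
(2,4): no bracket -> illegal
(3,0): no bracket -> illegal
(3,4): no bracket -> illegal
(4,0): flips 1 -> legal
(4,1): flips 1 -> legal
(4,2): flips 1 -> legal
(4,3): flips 1 -> legal
(4,4): flips 1 -> legal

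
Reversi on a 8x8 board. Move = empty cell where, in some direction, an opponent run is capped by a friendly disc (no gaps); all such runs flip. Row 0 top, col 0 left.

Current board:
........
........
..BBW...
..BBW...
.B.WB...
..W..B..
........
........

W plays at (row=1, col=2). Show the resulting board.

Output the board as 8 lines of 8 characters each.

Place W at (1,2); scan 8 dirs for brackets.
Dir NW: first cell '.' (not opp) -> no flip
Dir N: first cell '.' (not opp) -> no flip
Dir NE: first cell '.' (not opp) -> no flip
Dir W: first cell '.' (not opp) -> no flip
Dir E: first cell '.' (not opp) -> no flip
Dir SW: first cell '.' (not opp) -> no flip
Dir S: opp run (2,2) (3,2), next='.' -> no flip
Dir SE: opp run (2,3) capped by W -> flip
All flips: (2,3)

Answer: ........
..W.....
..BWW...
..BBW...
.B.WB...
..W..B..
........
........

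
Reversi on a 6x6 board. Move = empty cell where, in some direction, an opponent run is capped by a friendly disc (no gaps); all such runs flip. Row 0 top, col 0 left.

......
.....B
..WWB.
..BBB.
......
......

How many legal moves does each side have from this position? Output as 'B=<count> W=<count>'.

Answer: B=5 W=6

Derivation:
-- B to move --
(1,1): flips 1 -> legal
(1,2): flips 2 -> legal
(1,3): flips 1 -> legal
(1,4): flips 1 -> legal
(2,1): flips 2 -> legal
(3,1): no bracket -> illegal
B mobility = 5
-- W to move --
(0,4): no bracket -> illegal
(0,5): no bracket -> illegal
(1,3): no bracket -> illegal
(1,4): no bracket -> illegal
(2,1): no bracket -> illegal
(2,5): flips 1 -> legal
(3,1): no bracket -> illegal
(3,5): no bracket -> illegal
(4,1): flips 1 -> legal
(4,2): flips 1 -> legal
(4,3): flips 1 -> legal
(4,4): flips 1 -> legal
(4,5): flips 1 -> legal
W mobility = 6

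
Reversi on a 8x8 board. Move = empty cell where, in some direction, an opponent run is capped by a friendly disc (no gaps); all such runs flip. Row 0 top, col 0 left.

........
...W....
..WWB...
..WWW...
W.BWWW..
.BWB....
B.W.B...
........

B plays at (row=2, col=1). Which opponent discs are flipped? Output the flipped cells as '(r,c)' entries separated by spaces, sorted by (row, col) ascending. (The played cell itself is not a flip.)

Dir NW: first cell '.' (not opp) -> no flip
Dir N: first cell '.' (not opp) -> no flip
Dir NE: first cell '.' (not opp) -> no flip
Dir W: first cell '.' (not opp) -> no flip
Dir E: opp run (2,2) (2,3) capped by B -> flip
Dir SW: first cell '.' (not opp) -> no flip
Dir S: first cell '.' (not opp) -> no flip
Dir SE: opp run (3,2) (4,3), next='.' -> no flip

Answer: (2,2) (2,3)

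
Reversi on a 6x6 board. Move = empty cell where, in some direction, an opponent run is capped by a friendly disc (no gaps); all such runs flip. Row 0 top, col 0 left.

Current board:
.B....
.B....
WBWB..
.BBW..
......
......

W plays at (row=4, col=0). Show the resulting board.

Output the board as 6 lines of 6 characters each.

Place W at (4,0); scan 8 dirs for brackets.
Dir NW: edge -> no flip
Dir N: first cell '.' (not opp) -> no flip
Dir NE: opp run (3,1) capped by W -> flip
Dir W: edge -> no flip
Dir E: first cell '.' (not opp) -> no flip
Dir SW: edge -> no flip
Dir S: first cell '.' (not opp) -> no flip
Dir SE: first cell '.' (not opp) -> no flip
All flips: (3,1)

Answer: .B....
.B....
WBWB..
.WBW..
W.....
......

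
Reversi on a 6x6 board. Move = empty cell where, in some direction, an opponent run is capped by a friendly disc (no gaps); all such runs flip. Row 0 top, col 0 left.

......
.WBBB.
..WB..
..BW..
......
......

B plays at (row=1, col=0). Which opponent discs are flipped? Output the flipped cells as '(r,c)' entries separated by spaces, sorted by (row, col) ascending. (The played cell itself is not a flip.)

Answer: (1,1)

Derivation:
Dir NW: edge -> no flip
Dir N: first cell '.' (not opp) -> no flip
Dir NE: first cell '.' (not opp) -> no flip
Dir W: edge -> no flip
Dir E: opp run (1,1) capped by B -> flip
Dir SW: edge -> no flip
Dir S: first cell '.' (not opp) -> no flip
Dir SE: first cell '.' (not opp) -> no flip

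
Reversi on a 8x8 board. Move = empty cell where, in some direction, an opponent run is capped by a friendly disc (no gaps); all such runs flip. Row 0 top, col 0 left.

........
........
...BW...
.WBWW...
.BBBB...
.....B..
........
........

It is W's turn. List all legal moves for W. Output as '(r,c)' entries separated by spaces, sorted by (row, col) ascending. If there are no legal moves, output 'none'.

(1,2): flips 1 -> legal
(1,3): flips 1 -> legal
(1,4): no bracket -> illegal
(2,1): no bracket -> illegal
(2,2): flips 1 -> legal
(3,0): no bracket -> illegal
(3,5): no bracket -> illegal
(4,0): no bracket -> illegal
(4,5): no bracket -> illegal
(4,6): no bracket -> illegal
(5,0): no bracket -> illegal
(5,1): flips 2 -> legal
(5,2): flips 1 -> legal
(5,3): flips 2 -> legal
(5,4): flips 1 -> legal
(5,6): no bracket -> illegal
(6,4): no bracket -> illegal
(6,5): no bracket -> illegal
(6,6): flips 2 -> legal

Answer: (1,2) (1,3) (2,2) (5,1) (5,2) (5,3) (5,4) (6,6)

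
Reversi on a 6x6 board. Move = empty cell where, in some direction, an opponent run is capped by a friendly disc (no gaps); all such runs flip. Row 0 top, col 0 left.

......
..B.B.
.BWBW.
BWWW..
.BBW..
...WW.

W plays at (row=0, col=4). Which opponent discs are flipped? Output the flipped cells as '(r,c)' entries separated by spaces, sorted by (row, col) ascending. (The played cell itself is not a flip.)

Dir NW: edge -> no flip
Dir N: edge -> no flip
Dir NE: edge -> no flip
Dir W: first cell '.' (not opp) -> no flip
Dir E: first cell '.' (not opp) -> no flip
Dir SW: first cell '.' (not opp) -> no flip
Dir S: opp run (1,4) capped by W -> flip
Dir SE: first cell '.' (not opp) -> no flip

Answer: (1,4)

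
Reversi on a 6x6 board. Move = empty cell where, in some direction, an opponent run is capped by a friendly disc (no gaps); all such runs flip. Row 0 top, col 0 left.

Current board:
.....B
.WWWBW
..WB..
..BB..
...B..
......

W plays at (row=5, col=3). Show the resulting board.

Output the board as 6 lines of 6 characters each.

Answer: .....B
.WWWBW
..WW..
..BW..
...W..
...W..

Derivation:
Place W at (5,3); scan 8 dirs for brackets.
Dir NW: first cell '.' (not opp) -> no flip
Dir N: opp run (4,3) (3,3) (2,3) capped by W -> flip
Dir NE: first cell '.' (not opp) -> no flip
Dir W: first cell '.' (not opp) -> no flip
Dir E: first cell '.' (not opp) -> no flip
Dir SW: edge -> no flip
Dir S: edge -> no flip
Dir SE: edge -> no flip
All flips: (2,3) (3,3) (4,3)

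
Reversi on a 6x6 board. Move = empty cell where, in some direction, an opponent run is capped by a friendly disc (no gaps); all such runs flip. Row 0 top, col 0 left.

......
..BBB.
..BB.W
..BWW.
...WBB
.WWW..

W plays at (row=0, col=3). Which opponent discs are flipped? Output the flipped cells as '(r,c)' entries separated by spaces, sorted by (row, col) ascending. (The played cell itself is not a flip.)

Answer: (1,3) (1,4) (2,3)

Derivation:
Dir NW: edge -> no flip
Dir N: edge -> no flip
Dir NE: edge -> no flip
Dir W: first cell '.' (not opp) -> no flip
Dir E: first cell '.' (not opp) -> no flip
Dir SW: opp run (1,2), next='.' -> no flip
Dir S: opp run (1,3) (2,3) capped by W -> flip
Dir SE: opp run (1,4) capped by W -> flip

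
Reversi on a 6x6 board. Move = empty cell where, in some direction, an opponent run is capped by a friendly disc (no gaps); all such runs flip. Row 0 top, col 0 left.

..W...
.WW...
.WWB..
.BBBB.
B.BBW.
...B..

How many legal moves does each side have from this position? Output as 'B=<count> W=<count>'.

Answer: B=9 W=5

Derivation:
-- B to move --
(0,0): flips 2 -> legal
(0,1): flips 3 -> legal
(0,3): no bracket -> illegal
(1,0): flips 1 -> legal
(1,3): flips 1 -> legal
(2,0): flips 2 -> legal
(3,0): no bracket -> illegal
(3,5): flips 1 -> legal
(4,5): flips 1 -> legal
(5,4): flips 1 -> legal
(5,5): flips 1 -> legal
B mobility = 9
-- W to move --
(1,3): no bracket -> illegal
(1,4): no bracket -> illegal
(2,0): no bracket -> illegal
(2,4): flips 2 -> legal
(2,5): no bracket -> illegal
(3,0): no bracket -> illegal
(3,5): no bracket -> illegal
(4,1): flips 3 -> legal
(4,5): flips 2 -> legal
(5,0): no bracket -> illegal
(5,1): no bracket -> illegal
(5,2): flips 2 -> legal
(5,4): flips 2 -> legal
W mobility = 5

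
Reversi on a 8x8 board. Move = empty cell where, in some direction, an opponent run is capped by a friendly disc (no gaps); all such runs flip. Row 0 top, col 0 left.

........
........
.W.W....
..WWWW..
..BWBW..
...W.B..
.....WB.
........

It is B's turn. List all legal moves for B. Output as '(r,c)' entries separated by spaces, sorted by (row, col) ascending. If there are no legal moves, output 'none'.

Answer: (2,2) (2,4) (2,5) (2,6) (4,6) (6,2) (6,4) (7,5)

Derivation:
(1,0): no bracket -> illegal
(1,1): no bracket -> illegal
(1,2): no bracket -> illegal
(1,3): no bracket -> illegal
(1,4): no bracket -> illegal
(2,0): no bracket -> illegal
(2,2): flips 2 -> legal
(2,4): flips 2 -> legal
(2,5): flips 2 -> legal
(2,6): flips 1 -> legal
(3,0): no bracket -> illegal
(3,1): no bracket -> illegal
(3,6): no bracket -> illegal
(4,1): no bracket -> illegal
(4,6): flips 1 -> legal
(5,2): no bracket -> illegal
(5,4): no bracket -> illegal
(5,6): no bracket -> illegal
(6,2): flips 1 -> legal
(6,3): no bracket -> illegal
(6,4): flips 2 -> legal
(7,4): no bracket -> illegal
(7,5): flips 1 -> legal
(7,6): no bracket -> illegal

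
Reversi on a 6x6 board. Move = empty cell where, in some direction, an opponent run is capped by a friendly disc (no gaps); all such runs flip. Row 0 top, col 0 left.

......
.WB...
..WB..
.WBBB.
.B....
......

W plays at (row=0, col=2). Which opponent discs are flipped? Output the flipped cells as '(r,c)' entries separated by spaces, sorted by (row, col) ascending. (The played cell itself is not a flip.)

Answer: (1,2)

Derivation:
Dir NW: edge -> no flip
Dir N: edge -> no flip
Dir NE: edge -> no flip
Dir W: first cell '.' (not opp) -> no flip
Dir E: first cell '.' (not opp) -> no flip
Dir SW: first cell 'W' (not opp) -> no flip
Dir S: opp run (1,2) capped by W -> flip
Dir SE: first cell '.' (not opp) -> no flip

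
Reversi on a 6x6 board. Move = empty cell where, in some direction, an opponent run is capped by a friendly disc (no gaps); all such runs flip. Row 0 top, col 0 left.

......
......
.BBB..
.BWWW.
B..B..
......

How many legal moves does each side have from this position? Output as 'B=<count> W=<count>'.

Answer: B=6 W=9

Derivation:
-- B to move --
(2,4): no bracket -> illegal
(2,5): flips 1 -> legal
(3,5): flips 3 -> legal
(4,1): flips 1 -> legal
(4,2): flips 1 -> legal
(4,4): flips 1 -> legal
(4,5): flips 1 -> legal
B mobility = 6
-- W to move --
(1,0): flips 1 -> legal
(1,1): flips 1 -> legal
(1,2): flips 2 -> legal
(1,3): flips 1 -> legal
(1,4): flips 1 -> legal
(2,0): no bracket -> illegal
(2,4): no bracket -> illegal
(3,0): flips 1 -> legal
(4,1): no bracket -> illegal
(4,2): no bracket -> illegal
(4,4): no bracket -> illegal
(5,0): no bracket -> illegal
(5,1): no bracket -> illegal
(5,2): flips 1 -> legal
(5,3): flips 1 -> legal
(5,4): flips 1 -> legal
W mobility = 9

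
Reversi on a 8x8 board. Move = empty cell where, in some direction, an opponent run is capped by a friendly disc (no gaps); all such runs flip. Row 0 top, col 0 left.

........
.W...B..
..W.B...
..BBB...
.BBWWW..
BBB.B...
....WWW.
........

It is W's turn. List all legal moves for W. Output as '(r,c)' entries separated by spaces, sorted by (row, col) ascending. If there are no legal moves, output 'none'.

Answer: (1,4) (2,1) (2,3) (2,5) (4,0) (6,1) (6,2) (6,3)

Derivation:
(0,4): no bracket -> illegal
(0,5): no bracket -> illegal
(0,6): no bracket -> illegal
(1,3): no bracket -> illegal
(1,4): flips 2 -> legal
(1,6): no bracket -> illegal
(2,1): flips 1 -> legal
(2,3): flips 2 -> legal
(2,5): flips 1 -> legal
(2,6): no bracket -> illegal
(3,0): no bracket -> illegal
(3,1): no bracket -> illegal
(3,5): no bracket -> illegal
(4,0): flips 2 -> legal
(5,3): no bracket -> illegal
(5,5): no bracket -> illegal
(6,0): no bracket -> illegal
(6,1): flips 1 -> legal
(6,2): flips 3 -> legal
(6,3): flips 1 -> legal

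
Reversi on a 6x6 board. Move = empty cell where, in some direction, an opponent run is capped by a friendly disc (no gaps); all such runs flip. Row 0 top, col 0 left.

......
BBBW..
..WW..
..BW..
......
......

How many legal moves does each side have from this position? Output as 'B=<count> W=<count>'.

Answer: B=3 W=6

Derivation:
-- B to move --
(0,2): no bracket -> illegal
(0,3): no bracket -> illegal
(0,4): no bracket -> illegal
(1,4): flips 2 -> legal
(2,1): no bracket -> illegal
(2,4): no bracket -> illegal
(3,1): no bracket -> illegal
(3,4): flips 2 -> legal
(4,2): no bracket -> illegal
(4,3): no bracket -> illegal
(4,4): flips 2 -> legal
B mobility = 3
-- W to move --
(0,0): flips 1 -> legal
(0,1): flips 1 -> legal
(0,2): flips 1 -> legal
(0,3): no bracket -> illegal
(2,0): no bracket -> illegal
(2,1): no bracket -> illegal
(3,1): flips 1 -> legal
(4,1): flips 1 -> legal
(4,2): flips 1 -> legal
(4,3): no bracket -> illegal
W mobility = 6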